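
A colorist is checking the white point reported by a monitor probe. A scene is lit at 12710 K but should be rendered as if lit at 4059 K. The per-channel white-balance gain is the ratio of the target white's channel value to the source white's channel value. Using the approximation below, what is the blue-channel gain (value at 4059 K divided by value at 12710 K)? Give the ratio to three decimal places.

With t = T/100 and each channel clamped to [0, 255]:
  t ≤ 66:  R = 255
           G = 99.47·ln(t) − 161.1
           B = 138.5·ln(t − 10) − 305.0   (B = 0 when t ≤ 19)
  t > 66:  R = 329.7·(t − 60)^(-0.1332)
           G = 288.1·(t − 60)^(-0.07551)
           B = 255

0.662

At 12710 K (t = 127.1):
  B = 255 by definition for t > 66.
At 4059 K (t = 40.59):
  B = 138.5·ln(40.59 − 10) − 305.0 = 138.5·ln 30.59 − 305.0 = 138.5·3.4207 − 305.0 = 168.763.
Gain = 168.763 / 255.000 = 0.6618 → 0.662.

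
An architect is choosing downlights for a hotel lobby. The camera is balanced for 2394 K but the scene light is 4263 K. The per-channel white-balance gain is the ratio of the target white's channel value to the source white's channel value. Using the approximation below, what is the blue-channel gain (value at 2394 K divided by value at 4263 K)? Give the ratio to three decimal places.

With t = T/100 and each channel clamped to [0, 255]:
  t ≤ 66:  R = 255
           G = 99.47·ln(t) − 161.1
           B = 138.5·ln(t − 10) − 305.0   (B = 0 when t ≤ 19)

0.337

At 4263 K (t = 42.63):
  B = 138.5·ln(42.63 − 10) − 305.0 = 138.5·ln 32.63 − 305.0 = 138.5·3.4852 − 305.0 = 177.705.
At 2394 K (t = 23.94):
  B = 138.5·ln(23.94 − 10) − 305.0 = 138.5·ln 13.94 − 305.0 = 138.5·2.6348 − 305.0 = 59.915.
Gain = 59.915 / 177.705 = 0.3372 → 0.337.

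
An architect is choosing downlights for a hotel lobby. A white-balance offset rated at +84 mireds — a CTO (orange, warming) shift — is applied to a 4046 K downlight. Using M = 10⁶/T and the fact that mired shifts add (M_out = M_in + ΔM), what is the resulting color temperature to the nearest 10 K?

M_in = 10⁶/4046 = 247.16 mireds.
M_out = 247.16 + (+84) = 331.16 mireds.
T_out = 10⁶/331.16 = 3019.7 K → 3020 K.

3020 K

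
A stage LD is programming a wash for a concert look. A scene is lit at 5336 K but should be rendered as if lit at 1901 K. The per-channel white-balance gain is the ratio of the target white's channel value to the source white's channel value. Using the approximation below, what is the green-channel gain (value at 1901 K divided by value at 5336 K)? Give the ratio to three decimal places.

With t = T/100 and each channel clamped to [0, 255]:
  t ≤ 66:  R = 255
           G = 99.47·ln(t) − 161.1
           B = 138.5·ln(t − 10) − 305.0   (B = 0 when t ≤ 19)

At 5336 K (t = 53.36):
  G = 99.47·ln 53.36 − 161.1 = 99.47·3.9771 − 161.1 = 234.498.
At 1901 K (t = 19.01):
  G = 99.47·ln 19.01 − 161.1 = 99.47·2.9450 − 161.1 = 131.836.
Gain = 131.836 / 234.498 = 0.5622 → 0.562.

0.562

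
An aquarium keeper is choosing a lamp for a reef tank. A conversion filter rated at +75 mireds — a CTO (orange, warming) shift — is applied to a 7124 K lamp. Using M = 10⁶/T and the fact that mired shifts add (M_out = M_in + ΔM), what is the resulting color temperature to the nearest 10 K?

M_in = 10⁶/7124 = 140.37 mireds.
M_out = 140.37 + (+75) = 215.37 mireds.
T_out = 10⁶/215.37 = 4643.2 K → 4640 K.

4640 K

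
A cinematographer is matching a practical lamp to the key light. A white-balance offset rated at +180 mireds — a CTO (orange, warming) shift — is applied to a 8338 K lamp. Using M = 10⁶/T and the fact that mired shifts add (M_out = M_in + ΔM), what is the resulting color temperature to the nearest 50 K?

3350 K

M_in = 10⁶/8338 = 119.93 mireds.
M_out = 119.93 + (+180) = 299.93 mireds.
T_out = 10⁶/299.93 = 3334.1 K → 3350 K.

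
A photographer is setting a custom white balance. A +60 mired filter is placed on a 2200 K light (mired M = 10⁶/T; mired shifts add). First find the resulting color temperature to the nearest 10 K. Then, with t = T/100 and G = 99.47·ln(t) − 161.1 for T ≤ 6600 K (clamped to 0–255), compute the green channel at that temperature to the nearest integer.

M_in = 10⁶/2200 = 454.55; M_out = 454.55 + (+60) = 514.55.
T_out = 10⁶/514.55 = 1943.5 K → 1940 K; t = 19.4.
G = 99.47·ln 19.4 − 161.1 = 99.47·2.9653 − 161.1 = 133.856.
Rounded: 134.

134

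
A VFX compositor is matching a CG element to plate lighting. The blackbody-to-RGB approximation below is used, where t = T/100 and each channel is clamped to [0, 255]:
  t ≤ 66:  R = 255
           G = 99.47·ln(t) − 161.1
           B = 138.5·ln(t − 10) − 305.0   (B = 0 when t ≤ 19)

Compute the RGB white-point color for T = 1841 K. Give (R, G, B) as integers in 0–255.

t = 1841/100 = 18.41; the t ≤ 66 branch applies.
R = 255 by definition for t ≤ 66.
G = 99.47·ln 18.41 − 161.1 = 99.47·2.9129 − 161.1 = 128.646.
t = 18.41 ≤ 19, so B = 0.
Rounded: (255, 129, 0).

(255, 129, 0)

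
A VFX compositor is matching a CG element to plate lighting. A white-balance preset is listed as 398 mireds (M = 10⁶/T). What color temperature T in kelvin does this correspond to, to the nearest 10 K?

2510 K

T = 10⁶ / 398 = 2512.56 K → 2510 K.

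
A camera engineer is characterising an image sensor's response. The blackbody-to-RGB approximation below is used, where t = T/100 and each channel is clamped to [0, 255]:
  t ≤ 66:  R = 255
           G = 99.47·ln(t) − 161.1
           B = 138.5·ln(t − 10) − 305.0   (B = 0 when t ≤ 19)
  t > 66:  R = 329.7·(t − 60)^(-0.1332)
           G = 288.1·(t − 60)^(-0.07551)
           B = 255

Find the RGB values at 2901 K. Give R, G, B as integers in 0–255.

t = 2901/100 = 29.01; the t ≤ 66 branch applies.
R = 255 by definition for t ≤ 66.
G = 99.47·ln 29.01 − 161.1 = 99.47·3.3676 − 161.1 = 173.879.
B = 138.5·ln(29.01 − 10) − 305.0 = 138.5·ln 19.01 − 305.0 = 138.5·2.9450 − 305.0 = 102.878.
Rounded: (255, 174, 103).

R=255, G=174, B=103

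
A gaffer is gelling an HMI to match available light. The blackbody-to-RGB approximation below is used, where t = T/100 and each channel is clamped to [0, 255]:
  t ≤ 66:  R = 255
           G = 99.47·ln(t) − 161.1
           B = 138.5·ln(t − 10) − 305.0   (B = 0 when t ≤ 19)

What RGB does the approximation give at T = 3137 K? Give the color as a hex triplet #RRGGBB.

t = 3137/100 = 31.37; the t ≤ 66 branch applies.
R = 255 by definition for t ≤ 66.
G = 99.47·ln 31.37 − 161.1 = 99.47·3.4459 − 161.1 = 181.659.
B = 138.5·ln(31.37 − 10) − 305.0 = 138.5·ln 21.37 − 305.0 = 138.5·3.0620 − 305.0 = 119.085.
Rounded: (255, 182, 119).
In hex: #FFB677.

#FFB677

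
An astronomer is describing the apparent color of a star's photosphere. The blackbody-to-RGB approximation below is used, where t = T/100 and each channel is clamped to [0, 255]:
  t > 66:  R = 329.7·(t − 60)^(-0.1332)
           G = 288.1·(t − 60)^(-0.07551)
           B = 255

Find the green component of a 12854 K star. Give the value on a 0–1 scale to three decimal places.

t = 12854/100 = 128.54; the t > 66 branch applies.
G = 288.1·(128.54 − 60)^(-0.07551) = 288.1·68.54^(-0.07551) = 288.1·0.72672 = 209.368.
On a 0–1 scale: 209.368/255 = 0.8211 → 0.821.

0.821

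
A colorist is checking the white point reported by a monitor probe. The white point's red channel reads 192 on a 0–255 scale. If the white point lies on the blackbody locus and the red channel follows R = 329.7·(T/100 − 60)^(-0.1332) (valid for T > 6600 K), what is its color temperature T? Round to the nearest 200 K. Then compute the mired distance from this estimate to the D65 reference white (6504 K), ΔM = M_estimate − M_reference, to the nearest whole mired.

-69 mireds

(t − 60)^(-0.1332) = 192/329.7 = 0.58235.
t − 60 = 0.58235^(1/-0.1332) = 0.58235^(-7.508) = 57.929, so t = 117.929.
T = 100·t = 11793 K → 11800 K to the nearest 200 K.
M_estimate = 10⁶/11800 = 84.75; M_reference = 10⁶/6504 = 153.75.
ΔM = 84.75 − 153.75 = -69.01 → -69 mireds.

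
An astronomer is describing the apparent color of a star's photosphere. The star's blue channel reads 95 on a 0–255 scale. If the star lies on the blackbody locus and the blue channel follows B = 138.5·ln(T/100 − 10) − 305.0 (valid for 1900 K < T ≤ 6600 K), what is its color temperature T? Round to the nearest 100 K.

ln(t − 10) = (95 + 305.0) / 138.5 = 2.8881.
t − 10 = e^2.8881 = 17.959, so t = 27.959.
T = 100·t = 2796 K → 2800 K to the nearest 100 K.

2800 K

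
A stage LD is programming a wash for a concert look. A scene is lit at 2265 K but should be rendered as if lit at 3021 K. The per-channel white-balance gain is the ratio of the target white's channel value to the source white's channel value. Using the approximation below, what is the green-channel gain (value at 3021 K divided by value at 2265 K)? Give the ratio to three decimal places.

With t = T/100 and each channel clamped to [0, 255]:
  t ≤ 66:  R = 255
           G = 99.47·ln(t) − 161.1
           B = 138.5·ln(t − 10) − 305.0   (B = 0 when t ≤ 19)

At 2265 K (t = 22.65):
  G = 99.47·ln 22.65 − 161.1 = 99.47·3.1202 − 161.1 = 149.262.
At 3021 K (t = 30.21):
  G = 99.47·ln 30.21 − 161.1 = 99.47·3.4082 − 161.1 = 177.911.
Gain = 177.911 / 149.262 = 1.1919 → 1.192.

1.192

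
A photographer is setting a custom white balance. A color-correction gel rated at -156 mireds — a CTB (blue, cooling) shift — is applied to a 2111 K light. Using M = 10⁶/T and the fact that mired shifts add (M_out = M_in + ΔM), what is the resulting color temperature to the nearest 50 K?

M_in = 10⁶/2111 = 473.71 mireds.
M_out = 473.71 + (-156) = 317.71 mireds.
T_out = 10⁶/317.71 = 3147.5 K → 3150 K.

3150 K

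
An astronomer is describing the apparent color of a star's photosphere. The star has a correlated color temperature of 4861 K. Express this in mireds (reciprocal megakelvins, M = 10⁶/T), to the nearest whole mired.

M = 10⁶ / 4861 = 205.719 → 206 mireds.

206 mireds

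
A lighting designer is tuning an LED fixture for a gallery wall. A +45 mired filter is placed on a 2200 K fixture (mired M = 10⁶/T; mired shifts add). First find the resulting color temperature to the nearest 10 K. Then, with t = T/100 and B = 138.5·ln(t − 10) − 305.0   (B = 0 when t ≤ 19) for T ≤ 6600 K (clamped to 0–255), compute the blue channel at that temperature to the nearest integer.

M_in = 10⁶/2200 = 454.55; M_out = 454.55 + (+45) = 499.55.
T_out = 10⁶/499.55 = 2001.8 K → 2000 K; t = 20.
B = 138.5·ln(20 − 10) − 305.0 = 138.5·ln 10 − 305.0 = 138.5·2.3026 − 305.0 = 13.908.
Rounded: 14.

14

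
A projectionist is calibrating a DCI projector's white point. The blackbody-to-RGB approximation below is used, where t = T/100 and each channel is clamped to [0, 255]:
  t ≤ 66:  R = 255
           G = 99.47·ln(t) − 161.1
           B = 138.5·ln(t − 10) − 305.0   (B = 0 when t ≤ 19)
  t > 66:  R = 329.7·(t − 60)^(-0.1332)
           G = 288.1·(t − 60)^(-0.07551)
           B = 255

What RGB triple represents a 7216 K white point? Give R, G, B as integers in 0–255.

t = 7216/100 = 72.16; the t > 66 branch applies.
R = 329.7·(72.16 − 60)^(-0.1332) = 329.7·12.16^(-0.1332) = 329.7·0.71695 = 236.377.
G = 288.1·(72.16 − 60)^(-0.07551) = 288.1·12.16^(-0.07551) = 288.1·0.82809 = 238.572.
B = 255 by definition for t > 66.
Rounded: (236, 239, 255).

R=236, G=239, B=255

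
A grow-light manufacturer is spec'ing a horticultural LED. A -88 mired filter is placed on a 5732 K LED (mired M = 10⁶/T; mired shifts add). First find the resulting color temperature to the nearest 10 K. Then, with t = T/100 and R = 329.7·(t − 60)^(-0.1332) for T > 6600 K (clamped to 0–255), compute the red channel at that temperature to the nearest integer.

M_in = 10⁶/5732 = 174.46; M_out = 174.46 + (-88) = 86.46.
T_out = 10⁶/86.46 = 11566.2 K → 11570 K; t = 115.7.
R = 329.7·(115.7 − 60)^(-0.1332) = 329.7·55.7^(-0.1332) = 329.7·0.58540 = 193.006.
Rounded: 193.

193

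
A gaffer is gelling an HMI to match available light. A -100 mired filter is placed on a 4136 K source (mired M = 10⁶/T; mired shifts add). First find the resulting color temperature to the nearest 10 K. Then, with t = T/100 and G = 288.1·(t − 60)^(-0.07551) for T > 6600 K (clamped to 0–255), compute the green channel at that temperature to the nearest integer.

241

M_in = 10⁶/4136 = 241.78; M_out = 241.78 + (-100) = 141.78.
T_out = 10⁶/141.78 = 7053.2 K → 7050 K; t = 70.5.
G = 288.1·(70.5 − 60)^(-0.07551) = 288.1·10.5^(-0.07551) = 288.1·0.83732 = 241.231.
Rounded: 241.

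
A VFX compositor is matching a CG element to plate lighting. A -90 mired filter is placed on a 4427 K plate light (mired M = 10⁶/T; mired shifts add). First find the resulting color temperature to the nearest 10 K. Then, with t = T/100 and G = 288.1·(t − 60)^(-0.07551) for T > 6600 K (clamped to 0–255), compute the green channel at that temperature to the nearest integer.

M_in = 10⁶/4427 = 225.89; M_out = 225.89 + (-90) = 135.89.
T_out = 10⁶/135.89 = 7359.1 K → 7360 K; t = 73.6.
G = 288.1·(73.6 − 60)^(-0.07551) = 288.1·13.6^(-0.07551) = 288.1·0.82112 = 236.565.
Rounded: 237.

237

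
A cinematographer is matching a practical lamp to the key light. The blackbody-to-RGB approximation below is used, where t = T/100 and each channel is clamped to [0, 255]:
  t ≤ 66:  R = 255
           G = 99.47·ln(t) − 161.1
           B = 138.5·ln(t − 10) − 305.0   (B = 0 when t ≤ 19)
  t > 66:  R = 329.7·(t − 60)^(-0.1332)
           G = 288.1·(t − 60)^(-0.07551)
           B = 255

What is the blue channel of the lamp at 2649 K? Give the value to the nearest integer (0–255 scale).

83

t = 2649/100 = 26.49; the t ≤ 66 branch applies.
B = 138.5·ln(26.49 − 10) − 305.0 = 138.5·ln 16.49 − 305.0 = 138.5·2.8028 − 305.0 = 83.181.
Rounded: 83.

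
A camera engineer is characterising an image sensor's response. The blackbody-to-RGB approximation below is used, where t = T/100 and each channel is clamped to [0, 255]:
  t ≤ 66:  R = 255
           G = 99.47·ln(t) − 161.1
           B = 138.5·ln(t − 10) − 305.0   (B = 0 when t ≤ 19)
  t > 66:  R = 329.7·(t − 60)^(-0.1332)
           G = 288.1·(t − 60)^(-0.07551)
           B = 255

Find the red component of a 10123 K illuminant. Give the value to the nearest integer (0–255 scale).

t = 10123/100 = 101.23; the t > 66 branch applies.
R = 329.7·(101.23 − 60)^(-0.1332) = 329.7·41.23^(-0.1332) = 329.7·0.60933 = 200.897.
Rounded: 201.

201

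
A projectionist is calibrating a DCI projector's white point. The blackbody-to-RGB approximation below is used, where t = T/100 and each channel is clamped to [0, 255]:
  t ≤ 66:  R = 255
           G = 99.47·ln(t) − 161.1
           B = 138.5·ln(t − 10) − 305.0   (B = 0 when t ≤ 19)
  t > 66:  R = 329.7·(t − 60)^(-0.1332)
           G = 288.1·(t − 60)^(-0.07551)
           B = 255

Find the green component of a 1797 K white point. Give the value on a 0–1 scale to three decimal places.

0.495

t = 1797/100 = 17.97; the t ≤ 66 branch applies.
G = 99.47·ln 17.97 − 161.1 = 99.47·2.8887 − 161.1 = 126.239.
On a 0–1 scale: 126.239/255 = 0.4951 → 0.495.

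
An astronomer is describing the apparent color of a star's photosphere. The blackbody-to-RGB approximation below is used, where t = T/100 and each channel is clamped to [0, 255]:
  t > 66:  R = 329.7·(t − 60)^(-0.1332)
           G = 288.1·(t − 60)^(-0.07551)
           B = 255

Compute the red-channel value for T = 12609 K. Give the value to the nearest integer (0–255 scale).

t = 12609/100 = 126.09; the t > 66 branch applies.
R = 329.7·(126.09 − 60)^(-0.1332) = 329.7·66.09^(-0.1332) = 329.7·0.57221 = 188.659.
Rounded: 189.

189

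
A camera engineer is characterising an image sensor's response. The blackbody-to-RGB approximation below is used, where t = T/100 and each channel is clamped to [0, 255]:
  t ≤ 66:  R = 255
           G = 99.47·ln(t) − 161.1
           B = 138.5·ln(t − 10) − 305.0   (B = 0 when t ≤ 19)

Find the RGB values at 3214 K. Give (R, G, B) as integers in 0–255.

(255, 184, 124)

t = 3214/100 = 32.14; the t ≤ 66 branch applies.
R = 255 by definition for t ≤ 66.
G = 99.47·ln 32.14 − 161.1 = 99.47·3.4701 − 161.1 = 184.071.
B = 138.5·ln(32.14 − 10) − 305.0 = 138.5·ln 22.14 − 305.0 = 138.5·3.0974 − 305.0 = 123.988.
Rounded: (255, 184, 124).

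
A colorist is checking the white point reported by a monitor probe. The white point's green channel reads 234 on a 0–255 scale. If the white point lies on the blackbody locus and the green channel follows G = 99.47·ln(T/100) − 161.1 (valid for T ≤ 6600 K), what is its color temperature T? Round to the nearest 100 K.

5300 K

ln t = (234 + 161.1) / 99.47 = 3.9721.
t = e^3.9721 = 53.093.
T = 100·t = 5309 K → 5300 K to the nearest 100 K.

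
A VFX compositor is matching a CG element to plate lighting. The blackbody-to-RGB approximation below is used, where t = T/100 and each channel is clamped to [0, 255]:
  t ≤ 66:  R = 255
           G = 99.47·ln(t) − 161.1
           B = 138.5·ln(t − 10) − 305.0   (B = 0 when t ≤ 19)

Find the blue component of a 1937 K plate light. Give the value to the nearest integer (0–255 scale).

5

t = 1937/100 = 19.37; the t ≤ 66 branch applies.
B = 138.5·ln(19.37 − 10) − 305.0 = 138.5·ln 9.37 − 305.0 = 138.5·2.2375 − 305.0 = 4.896.
Rounded: 5.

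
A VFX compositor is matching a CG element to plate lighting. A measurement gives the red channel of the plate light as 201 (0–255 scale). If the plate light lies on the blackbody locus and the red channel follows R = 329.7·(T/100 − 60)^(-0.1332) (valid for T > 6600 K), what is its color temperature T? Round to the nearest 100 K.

(t − 60)^(-0.1332) = 201/329.7 = 0.60965.
t − 60 = 0.60965^(1/-0.1332) = 0.60965^(-7.508) = 41.071, so t = 101.071.
T = 100·t = 10107 K → 10100 K to the nearest 100 K.

10100 K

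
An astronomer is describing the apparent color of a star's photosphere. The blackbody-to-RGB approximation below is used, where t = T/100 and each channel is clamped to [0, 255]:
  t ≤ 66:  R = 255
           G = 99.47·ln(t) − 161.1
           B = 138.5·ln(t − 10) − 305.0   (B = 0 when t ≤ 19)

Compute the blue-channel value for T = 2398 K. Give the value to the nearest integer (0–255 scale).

60

t = 2398/100 = 23.98; the t ≤ 66 branch applies.
B = 138.5·ln(23.98 − 10) − 305.0 = 138.5·ln 13.98 − 305.0 = 138.5·2.6376 − 305.0 = 60.311.
Rounded: 60.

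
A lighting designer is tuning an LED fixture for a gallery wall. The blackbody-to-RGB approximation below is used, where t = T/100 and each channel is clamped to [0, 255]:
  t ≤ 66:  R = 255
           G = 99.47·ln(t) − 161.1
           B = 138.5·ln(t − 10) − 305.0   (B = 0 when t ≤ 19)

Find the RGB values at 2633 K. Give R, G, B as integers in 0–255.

R=255, G=164, B=82

t = 2633/100 = 26.33; the t ≤ 66 branch applies.
R = 255 by definition for t ≤ 66.
G = 99.47·ln 26.33 − 161.1 = 99.47·3.2707 − 161.1 = 164.237.
B = 138.5·ln(26.33 − 10) − 305.0 = 138.5·ln 16.33 − 305.0 = 138.5·2.7930 − 305.0 = 81.831.
Rounded: (255, 164, 82).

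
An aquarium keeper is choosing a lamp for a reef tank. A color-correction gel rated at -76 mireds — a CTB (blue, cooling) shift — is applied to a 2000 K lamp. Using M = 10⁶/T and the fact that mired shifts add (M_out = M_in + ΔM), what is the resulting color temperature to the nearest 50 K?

M_in = 10⁶/2000 = 500.00 mireds.
M_out = 500.00 + (-76) = 424.00 mireds.
T_out = 10⁶/424.00 = 2358.5 K → 2350 K.

2350 K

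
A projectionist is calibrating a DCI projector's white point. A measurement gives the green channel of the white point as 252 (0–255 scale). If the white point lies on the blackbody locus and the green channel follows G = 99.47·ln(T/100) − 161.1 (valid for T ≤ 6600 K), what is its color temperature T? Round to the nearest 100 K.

6400 K

ln t = (252 + 161.1) / 99.47 = 4.1530.
t = e^4.1530 = 63.625.
T = 100·t = 6363 K → 6400 K to the nearest 100 K.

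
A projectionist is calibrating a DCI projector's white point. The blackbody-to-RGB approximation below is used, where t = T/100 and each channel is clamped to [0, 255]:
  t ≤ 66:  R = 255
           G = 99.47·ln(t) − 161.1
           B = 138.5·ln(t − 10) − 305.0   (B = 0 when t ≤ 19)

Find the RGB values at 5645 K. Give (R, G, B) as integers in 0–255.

(255, 240, 227)

t = 5645/100 = 56.45; the t ≤ 66 branch applies.
R = 255 by definition for t ≤ 66.
G = 99.47·ln 56.45 − 161.1 = 99.47·4.0334 − 161.1 = 240.098.
B = 138.5·ln(56.45 − 10) − 305.0 = 138.5·ln 46.45 − 305.0 = 138.5·3.8384 − 305.0 = 226.615.
Rounded: (255, 240, 227).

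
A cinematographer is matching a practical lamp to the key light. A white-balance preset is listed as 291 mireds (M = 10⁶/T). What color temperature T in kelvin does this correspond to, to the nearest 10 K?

3440 K

T = 10⁶ / 291 = 3436.43 K → 3440 K.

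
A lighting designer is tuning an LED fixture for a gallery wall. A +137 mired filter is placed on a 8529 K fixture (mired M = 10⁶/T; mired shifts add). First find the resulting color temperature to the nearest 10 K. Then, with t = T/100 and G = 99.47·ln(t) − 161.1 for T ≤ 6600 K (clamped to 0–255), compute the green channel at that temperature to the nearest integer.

204

M_in = 10⁶/8529 = 117.25; M_out = 117.25 + (+137) = 254.25.
T_out = 10⁶/254.25 = 3933.2 K → 3930 K; t = 39.3.
G = 99.47·ln 39.3 − 161.1 = 99.47·3.6712 − 161.1 = 204.077.
Rounded: 204.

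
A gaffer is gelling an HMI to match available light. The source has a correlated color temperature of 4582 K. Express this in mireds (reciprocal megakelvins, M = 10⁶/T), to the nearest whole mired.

M = 10⁶ / 4582 = 218.245 → 218 mireds.

218 mireds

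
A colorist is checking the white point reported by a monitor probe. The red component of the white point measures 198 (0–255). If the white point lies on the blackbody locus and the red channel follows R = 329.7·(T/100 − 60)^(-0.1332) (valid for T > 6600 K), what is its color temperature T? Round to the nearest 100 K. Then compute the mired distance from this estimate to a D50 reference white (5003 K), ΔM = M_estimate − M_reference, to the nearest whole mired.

-106 mireds

(t − 60)^(-0.1332) = 198/329.7 = 0.60055.
t − 60 = 0.60055^(1/-0.1332) = 0.60055^(-7.508) = 45.980, so t = 105.980.
T = 100·t = 10598 K → 10600 K to the nearest 100 K.
M_estimate = 10⁶/10600 = 94.34; M_reference = 10⁶/5003 = 199.88.
ΔM = 94.34 − 199.88 = -105.54 → -106 mireds.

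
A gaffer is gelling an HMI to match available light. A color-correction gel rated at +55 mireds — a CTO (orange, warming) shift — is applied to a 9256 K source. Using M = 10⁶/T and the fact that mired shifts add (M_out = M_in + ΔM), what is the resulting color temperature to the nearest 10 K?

M_in = 10⁶/9256 = 108.04 mireds.
M_out = 108.04 + (+55) = 163.04 mireds.
T_out = 10⁶/163.04 = 6133.5 K → 6130 K.

6130 K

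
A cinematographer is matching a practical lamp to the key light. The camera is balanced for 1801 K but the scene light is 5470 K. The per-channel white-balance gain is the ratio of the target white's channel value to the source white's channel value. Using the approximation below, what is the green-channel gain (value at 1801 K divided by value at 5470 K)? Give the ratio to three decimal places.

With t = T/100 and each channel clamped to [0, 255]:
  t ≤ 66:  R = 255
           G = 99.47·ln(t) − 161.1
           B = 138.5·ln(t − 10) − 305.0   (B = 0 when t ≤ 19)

0.534

At 5470 K (t = 54.7):
  G = 99.47·ln 54.7 − 161.1 = 99.47·4.0019 − 161.1 = 236.965.
At 1801 K (t = 18.01):
  G = 99.47·ln 18.01 − 161.1 = 99.47·2.8909 − 161.1 = 126.461.
Gain = 126.461 / 236.965 = 0.5337 → 0.534.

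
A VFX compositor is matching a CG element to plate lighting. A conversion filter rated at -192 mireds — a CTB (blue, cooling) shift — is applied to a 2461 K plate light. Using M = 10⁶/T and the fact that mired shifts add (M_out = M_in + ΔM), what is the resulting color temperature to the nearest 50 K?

4650 K

M_in = 10⁶/2461 = 406.34 mireds.
M_out = 406.34 + (-192) = 214.34 mireds.
T_out = 10⁶/214.34 = 4665.5 K → 4650 K.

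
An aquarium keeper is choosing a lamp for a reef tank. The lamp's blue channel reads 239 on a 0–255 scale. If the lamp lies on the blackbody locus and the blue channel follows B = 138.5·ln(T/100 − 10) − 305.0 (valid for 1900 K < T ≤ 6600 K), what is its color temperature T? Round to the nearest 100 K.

6100 K

ln(t − 10) = (239 + 305.0) / 138.5 = 3.9278.
t − 10 = e^3.9278 = 50.795, so t = 60.795.
T = 100·t = 6079 K → 6100 K to the nearest 100 K.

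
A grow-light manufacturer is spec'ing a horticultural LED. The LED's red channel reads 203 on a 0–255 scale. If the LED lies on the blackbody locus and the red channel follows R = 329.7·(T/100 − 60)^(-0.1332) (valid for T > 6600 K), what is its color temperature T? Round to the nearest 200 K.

9800 K

(t − 60)^(-0.1332) = 203/329.7 = 0.61571.
t − 60 = 0.61571^(1/-0.1332) = 0.61571^(-7.508) = 38.129, so t = 98.129.
T = 100·t = 9813 K → 9800 K to the nearest 200 K.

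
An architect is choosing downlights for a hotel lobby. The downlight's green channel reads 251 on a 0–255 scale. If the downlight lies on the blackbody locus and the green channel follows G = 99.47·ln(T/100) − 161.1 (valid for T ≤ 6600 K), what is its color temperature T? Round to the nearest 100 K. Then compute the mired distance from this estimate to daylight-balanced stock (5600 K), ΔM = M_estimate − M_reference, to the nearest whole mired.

-20 mireds

ln t = (251 + 161.1) / 99.47 = 4.1430.
t = e^4.1430 = 62.989.
T = 100·t = 6299 K → 6300 K to the nearest 100 K.
M_estimate = 10⁶/6300 = 158.73; M_reference = 10⁶/5600 = 178.57.
ΔM = 158.73 − 178.57 = -19.84 → -20 mireds.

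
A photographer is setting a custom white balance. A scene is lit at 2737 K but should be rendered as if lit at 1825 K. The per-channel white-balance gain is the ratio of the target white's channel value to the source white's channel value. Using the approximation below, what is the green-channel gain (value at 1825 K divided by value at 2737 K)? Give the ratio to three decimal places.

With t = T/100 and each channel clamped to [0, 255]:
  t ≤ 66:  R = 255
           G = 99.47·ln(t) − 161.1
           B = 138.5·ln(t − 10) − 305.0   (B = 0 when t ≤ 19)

At 2737 K (t = 27.37):
  G = 99.47·ln 27.37 − 161.1 = 99.47·3.3094 − 161.1 = 168.091.
At 1825 K (t = 18.25):
  G = 99.47·ln 18.25 − 161.1 = 99.47·2.9042 − 161.1 = 127.777.
Gain = 127.777 / 168.091 = 0.7602 → 0.760.

0.760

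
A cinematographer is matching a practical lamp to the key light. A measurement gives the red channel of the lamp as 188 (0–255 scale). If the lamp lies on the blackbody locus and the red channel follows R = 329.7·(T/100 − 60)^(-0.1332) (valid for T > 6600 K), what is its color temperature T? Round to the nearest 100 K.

(t − 60)^(-0.1332) = 188/329.7 = 0.57022.
t − 60 = 0.57022^(1/-0.1332) = 0.57022^(-7.508) = 67.848, so t = 127.848.
T = 100·t = 12785 K → 12800 K to the nearest 100 K.

12800 K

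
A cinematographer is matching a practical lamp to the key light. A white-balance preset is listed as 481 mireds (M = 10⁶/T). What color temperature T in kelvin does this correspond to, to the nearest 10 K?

T = 10⁶ / 481 = 2079.00 K → 2080 K.

2080 K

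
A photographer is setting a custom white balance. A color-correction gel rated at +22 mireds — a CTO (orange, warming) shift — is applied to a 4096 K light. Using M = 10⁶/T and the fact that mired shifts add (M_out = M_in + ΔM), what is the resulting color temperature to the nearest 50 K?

3750 K

M_in = 10⁶/4096 = 244.14 mireds.
M_out = 244.14 + (+22) = 266.14 mireds.
T_out = 10⁶/266.14 = 3757.4 K → 3750 K.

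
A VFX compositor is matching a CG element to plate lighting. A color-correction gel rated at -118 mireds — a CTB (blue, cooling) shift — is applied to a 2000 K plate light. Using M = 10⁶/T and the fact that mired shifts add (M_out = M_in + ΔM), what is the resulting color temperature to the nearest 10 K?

2620 K

M_in = 10⁶/2000 = 500.00 mireds.
M_out = 500.00 + (-118) = 382.00 mireds.
T_out = 10⁶/382.00 = 2617.8 K → 2620 K.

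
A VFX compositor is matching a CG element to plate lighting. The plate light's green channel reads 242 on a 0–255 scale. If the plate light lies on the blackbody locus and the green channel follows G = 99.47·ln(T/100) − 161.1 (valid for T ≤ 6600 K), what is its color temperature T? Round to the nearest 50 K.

5750 K

ln t = (242 + 161.1) / 99.47 = 4.0525.
t = e^4.0525 = 57.540.
T = 100·t = 5754 K → 5750 K to the nearest 50 K.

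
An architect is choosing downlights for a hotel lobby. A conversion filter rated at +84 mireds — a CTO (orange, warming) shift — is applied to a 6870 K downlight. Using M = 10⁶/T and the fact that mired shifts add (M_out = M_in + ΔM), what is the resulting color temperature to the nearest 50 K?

M_in = 10⁶/6870 = 145.56 mireds.
M_out = 145.56 + (+84) = 229.56 mireds.
T_out = 10⁶/229.56 = 4356.2 K → 4350 K.

4350 K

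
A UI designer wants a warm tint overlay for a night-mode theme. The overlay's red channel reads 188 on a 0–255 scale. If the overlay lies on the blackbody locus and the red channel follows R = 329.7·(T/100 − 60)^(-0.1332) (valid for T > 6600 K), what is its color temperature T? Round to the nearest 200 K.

(t − 60)^(-0.1332) = 188/329.7 = 0.57022.
t − 60 = 0.57022^(1/-0.1332) = 0.57022^(-7.508) = 67.848, so t = 127.848.
T = 100·t = 12785 K → 12800 K to the nearest 200 K.

12800 K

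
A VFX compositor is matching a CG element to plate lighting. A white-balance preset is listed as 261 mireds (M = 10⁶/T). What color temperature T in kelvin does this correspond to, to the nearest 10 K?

T = 10⁶ / 261 = 3831.42 K → 3830 K.

3830 K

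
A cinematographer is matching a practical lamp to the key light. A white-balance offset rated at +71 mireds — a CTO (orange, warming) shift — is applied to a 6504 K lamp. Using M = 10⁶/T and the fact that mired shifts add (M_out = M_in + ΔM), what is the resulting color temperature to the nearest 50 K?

M_in = 10⁶/6504 = 153.75 mireds.
M_out = 153.75 + (+71) = 224.75 mireds.
T_out = 10⁶/224.75 = 4449.4 K → 4450 K.

4450 K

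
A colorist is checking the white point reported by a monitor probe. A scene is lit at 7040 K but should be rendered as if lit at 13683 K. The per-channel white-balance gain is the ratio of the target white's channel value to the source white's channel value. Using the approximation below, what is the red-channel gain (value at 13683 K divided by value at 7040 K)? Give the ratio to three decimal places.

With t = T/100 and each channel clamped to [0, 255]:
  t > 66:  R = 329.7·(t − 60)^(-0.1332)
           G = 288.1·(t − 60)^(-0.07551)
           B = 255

At 7040 K (t = 70.4):
  R = 329.7·(70.4 − 60)^(-0.1332) = 329.7·10.4^(-0.1332) = 329.7·0.73203 = 241.352.
At 13683 K (t = 136.83):
  R = 329.7·(136.83 − 60)^(-0.1332) = 329.7·76.83^(-0.1332) = 329.7·0.56085 = 184.912.
Gain = 184.912 / 241.352 = 0.7662 → 0.766.

0.766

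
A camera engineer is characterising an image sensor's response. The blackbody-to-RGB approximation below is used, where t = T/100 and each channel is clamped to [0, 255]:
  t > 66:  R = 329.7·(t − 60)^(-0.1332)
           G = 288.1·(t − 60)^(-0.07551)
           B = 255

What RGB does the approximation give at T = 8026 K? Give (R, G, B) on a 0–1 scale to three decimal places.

(0.866, 0.900, 1.000)

t = 8026/100 = 80.26; the t > 66 branch applies.
R = 329.7·(80.26 − 60)^(-0.1332) = 329.7·20.26^(-0.1332) = 329.7·0.66982 = 220.838.
G = 288.1·(80.26 − 60)^(-0.07551) = 288.1·20.26^(-0.07551) = 288.1·0.79677 = 229.551.
B = 255 by definition for t > 66.
Dividing each by 255: (0.8660, 0.9002, 1.0000) → (0.866, 0.900, 1.000).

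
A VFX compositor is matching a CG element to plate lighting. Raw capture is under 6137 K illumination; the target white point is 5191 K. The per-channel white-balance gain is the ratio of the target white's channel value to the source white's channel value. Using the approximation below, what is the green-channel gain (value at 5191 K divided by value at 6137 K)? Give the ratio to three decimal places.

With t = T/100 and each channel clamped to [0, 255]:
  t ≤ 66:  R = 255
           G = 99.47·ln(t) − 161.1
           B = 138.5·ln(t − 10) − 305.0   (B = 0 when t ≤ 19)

At 6137 K (t = 61.37):
  G = 99.47·ln 61.37 − 161.1 = 99.47·4.1169 − 161.1 = 248.410.
At 5191 K (t = 51.91):
  G = 99.47·ln 51.91 − 161.1 = 99.47·3.9495 − 161.1 = 231.758.
Gain = 231.758 / 248.410 = 0.9330 → 0.933.

0.933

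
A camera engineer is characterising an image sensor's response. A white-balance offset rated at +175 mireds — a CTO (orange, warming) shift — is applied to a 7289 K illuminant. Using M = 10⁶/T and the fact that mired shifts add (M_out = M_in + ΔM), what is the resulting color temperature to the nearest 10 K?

3200 K

M_in = 10⁶/7289 = 137.19 mireds.
M_out = 137.19 + (+175) = 312.19 mireds.
T_out = 10⁶/312.19 = 3203.1 K → 3200 K.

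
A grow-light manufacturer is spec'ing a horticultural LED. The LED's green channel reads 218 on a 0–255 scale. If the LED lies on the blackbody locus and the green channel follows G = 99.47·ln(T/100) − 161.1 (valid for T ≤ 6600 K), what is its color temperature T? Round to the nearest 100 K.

4500 K

ln t = (218 + 161.1) / 99.47 = 3.8112.
t = e^3.8112 = 45.205.
T = 100·t = 4520 K → 4500 K to the nearest 100 K.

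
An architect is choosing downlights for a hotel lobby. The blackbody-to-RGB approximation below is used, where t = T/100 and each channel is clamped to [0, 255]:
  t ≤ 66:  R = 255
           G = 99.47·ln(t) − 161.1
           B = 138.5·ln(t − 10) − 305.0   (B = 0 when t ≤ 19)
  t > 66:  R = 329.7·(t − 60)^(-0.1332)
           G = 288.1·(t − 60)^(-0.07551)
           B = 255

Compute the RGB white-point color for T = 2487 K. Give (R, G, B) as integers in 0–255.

(255, 159, 69)

t = 2487/100 = 24.87; the t ≤ 66 branch applies.
R = 255 by definition for t ≤ 66.
G = 99.47·ln 24.87 − 161.1 = 99.47·3.2137 − 161.1 = 158.563.
B = 138.5·ln(24.87 − 10) − 305.0 = 138.5·ln 14.87 − 305.0 = 138.5·2.6993 − 305.0 = 68.859.
Rounded: (255, 159, 69).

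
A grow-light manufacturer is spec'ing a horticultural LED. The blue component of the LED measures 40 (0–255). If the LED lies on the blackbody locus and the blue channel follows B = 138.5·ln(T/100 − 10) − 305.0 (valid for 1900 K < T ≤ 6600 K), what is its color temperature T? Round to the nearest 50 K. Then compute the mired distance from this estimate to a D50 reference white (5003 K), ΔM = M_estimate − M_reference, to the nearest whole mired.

ln(t − 10) = (40 + 305.0) / 138.5 = 2.4910.
t − 10 = e^2.4910 = 12.073, so t = 22.073.
T = 100·t = 2207 K → 2200 K to the nearest 50 K.
M_estimate = 10⁶/2200 = 454.55; M_reference = 10⁶/5003 = 199.88.
ΔM = 454.55 − 199.88 = 254.67 → +255 mireds.

+255 mireds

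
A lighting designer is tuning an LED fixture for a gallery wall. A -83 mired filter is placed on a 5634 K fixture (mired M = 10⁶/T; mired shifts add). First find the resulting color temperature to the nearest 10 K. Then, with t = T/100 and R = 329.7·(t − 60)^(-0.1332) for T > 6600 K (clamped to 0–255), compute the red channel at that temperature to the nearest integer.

M_in = 10⁶/5634 = 177.49; M_out = 177.49 + (-83) = 94.49.
T_out = 10⁶/94.49 = 10582.7 K → 10580 K; t = 105.8.
R = 329.7·(105.8 − 60)^(-0.1332) = 329.7·45.8^(-0.1332) = 329.7·0.60086 = 198.103.
Rounded: 198.

198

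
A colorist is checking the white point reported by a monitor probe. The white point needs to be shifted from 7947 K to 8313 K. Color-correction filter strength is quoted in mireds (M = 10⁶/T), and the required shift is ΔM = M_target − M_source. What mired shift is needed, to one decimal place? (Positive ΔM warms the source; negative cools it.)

-5.5 mireds

M_source = 10⁶/7947 = 125.834; M_target = 10⁶/8313 = 120.294.
ΔM = 120.294 − 125.834 = -5.540 → -5.5 mireds, a cooling shift.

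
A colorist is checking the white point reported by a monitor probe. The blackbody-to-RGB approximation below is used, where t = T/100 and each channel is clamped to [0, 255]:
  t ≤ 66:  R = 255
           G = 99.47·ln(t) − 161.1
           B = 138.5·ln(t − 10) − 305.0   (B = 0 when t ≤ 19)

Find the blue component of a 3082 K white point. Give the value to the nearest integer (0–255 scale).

115

t = 3082/100 = 30.82; the t ≤ 66 branch applies.
B = 138.5·ln(30.82 − 10) − 305.0 = 138.5·ln 20.82 − 305.0 = 138.5·3.0359 − 305.0 = 115.474.
Rounded: 115.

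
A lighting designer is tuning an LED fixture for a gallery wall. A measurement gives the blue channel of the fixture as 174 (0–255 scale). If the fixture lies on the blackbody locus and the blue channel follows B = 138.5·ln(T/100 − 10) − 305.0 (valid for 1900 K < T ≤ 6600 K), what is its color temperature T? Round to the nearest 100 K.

4200 K

ln(t − 10) = (174 + 305.0) / 138.5 = 3.4585.
t − 10 = e^3.4585 = 31.769, so t = 41.769.
T = 100·t = 4177 K → 4200 K to the nearest 100 K.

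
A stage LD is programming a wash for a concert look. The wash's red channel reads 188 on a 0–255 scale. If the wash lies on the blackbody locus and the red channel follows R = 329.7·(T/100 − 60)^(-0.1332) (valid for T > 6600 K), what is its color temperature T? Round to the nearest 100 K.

(t − 60)^(-0.1332) = 188/329.7 = 0.57022.
t − 60 = 0.57022^(1/-0.1332) = 0.57022^(-7.508) = 67.848, so t = 127.848.
T = 100·t = 12785 K → 12800 K to the nearest 100 K.

12800 K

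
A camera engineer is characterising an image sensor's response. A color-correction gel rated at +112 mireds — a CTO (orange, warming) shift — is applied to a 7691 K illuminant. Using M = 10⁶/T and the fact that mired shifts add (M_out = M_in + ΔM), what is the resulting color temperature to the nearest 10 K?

4130 K

M_in = 10⁶/7691 = 130.02 mireds.
M_out = 130.02 + (+112) = 242.02 mireds.
T_out = 10⁶/242.02 = 4131.9 K → 4130 K.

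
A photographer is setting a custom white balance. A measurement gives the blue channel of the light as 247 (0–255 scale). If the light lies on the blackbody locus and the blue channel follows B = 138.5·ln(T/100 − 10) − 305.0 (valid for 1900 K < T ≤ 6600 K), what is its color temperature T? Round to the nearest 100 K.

6400 K

ln(t − 10) = (247 + 305.0) / 138.5 = 3.9856.
t − 10 = e^3.9856 = 53.815, so t = 63.815.
T = 100·t = 6382 K → 6400 K to the nearest 100 K.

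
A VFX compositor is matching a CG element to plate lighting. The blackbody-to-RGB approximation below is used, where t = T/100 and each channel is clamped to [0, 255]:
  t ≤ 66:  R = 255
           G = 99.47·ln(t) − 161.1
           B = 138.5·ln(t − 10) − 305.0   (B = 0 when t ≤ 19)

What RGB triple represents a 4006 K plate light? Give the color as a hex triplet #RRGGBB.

t = 4006/100 = 40.06; the t ≤ 66 branch applies.
R = 255 by definition for t ≤ 66.
G = 99.47·ln 40.06 − 161.1 = 99.47·3.6904 − 161.1 = 205.982.
B = 138.5·ln(40.06 − 10) − 305.0 = 138.5·ln 30.06 − 305.0 = 138.5·3.4032 − 305.0 = 166.343.
Rounded: (255, 206, 166).
In hex: #FFCEA6.

#FFCEA6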